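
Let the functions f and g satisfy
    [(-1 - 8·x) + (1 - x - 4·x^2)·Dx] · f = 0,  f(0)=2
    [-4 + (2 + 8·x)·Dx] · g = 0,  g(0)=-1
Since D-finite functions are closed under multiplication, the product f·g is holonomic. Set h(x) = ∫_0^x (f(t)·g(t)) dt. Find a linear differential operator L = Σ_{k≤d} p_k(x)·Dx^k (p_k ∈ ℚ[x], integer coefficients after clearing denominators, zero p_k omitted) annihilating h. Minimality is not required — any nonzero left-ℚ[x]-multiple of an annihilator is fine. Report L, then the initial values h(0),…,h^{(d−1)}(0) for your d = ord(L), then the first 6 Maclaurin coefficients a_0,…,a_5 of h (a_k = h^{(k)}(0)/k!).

f: a_k = 2, 2, 10, 18, 58, 130, …
g: a_k = -1, -2, 2, -4, 10, -28, …
L₀ := L_f ⊗_s L_g (sym. prod.), ord ≤ 1.
h=∫₀ˣh₀: take L = L₀·Dx.
L = (3 + 10·x + 24·x^2)·Dx + (-1 - 3·x + 8·x^2 + 16·x^3)·Dx^2  (order 2).
h: a_k = 0, -2, -3, -10/3, -21/2, -62/5, …
ICs: h(0) = 0, h′(0) = -2.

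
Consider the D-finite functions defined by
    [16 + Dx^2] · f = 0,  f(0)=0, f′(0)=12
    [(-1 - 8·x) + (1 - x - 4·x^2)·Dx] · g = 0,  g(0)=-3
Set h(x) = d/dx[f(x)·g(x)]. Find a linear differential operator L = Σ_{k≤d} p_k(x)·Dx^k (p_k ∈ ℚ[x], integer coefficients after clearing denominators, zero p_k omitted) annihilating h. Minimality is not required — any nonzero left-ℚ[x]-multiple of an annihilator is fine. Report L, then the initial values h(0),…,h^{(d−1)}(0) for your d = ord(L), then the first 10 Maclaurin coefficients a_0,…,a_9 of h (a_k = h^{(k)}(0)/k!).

f: a_k = 0, 12, 0, -32, 0, 128/5, 0, -1024/105, 0, 2048/945, …
g: a_k = -3, -3, -15, -27, -87, -195, -543, -1323, -3495, -8787, …
Sym-product of L_f,L_g gives L₀ (≤ ord 2).
Differentiate: ansatz ord ≤ ord L₀ ⇒ L.
L = (-12 - 64·x - 224·x^2 + 256·x^3 + 512·x^4) + (-1 - 4·x + 48·x^2 + 128·x^3)·Dx + (1 - 3·x - 10·x^2 + 16·x^3 + 32·x^4)·Dx^2  (order 2).
h: a_k = -36, -72, -252, -912, -3204, -46584/5, -143036/5, -2883424/35, -8395196/35, -42741208/63, …
ICs: h(0) = -36, h′(0) = -72.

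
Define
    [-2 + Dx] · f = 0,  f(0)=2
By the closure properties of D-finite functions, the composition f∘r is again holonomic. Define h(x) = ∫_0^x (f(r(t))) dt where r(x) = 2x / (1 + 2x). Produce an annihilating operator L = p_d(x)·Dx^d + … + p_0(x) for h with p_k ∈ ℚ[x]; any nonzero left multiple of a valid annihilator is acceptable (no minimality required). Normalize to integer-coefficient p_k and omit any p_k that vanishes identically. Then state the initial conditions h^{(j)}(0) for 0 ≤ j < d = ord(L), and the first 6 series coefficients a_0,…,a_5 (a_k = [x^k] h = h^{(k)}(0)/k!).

f: a_k = 2, 4, 4, 8/3, 4/3, 8/15, …
h₀=f(r): pull back L_f along r ⇒ L₀.
∫: right-multiply L₀ by Dx.
L = -4·Dx + (1 + 4·x + 4·x^2)·Dx^2  (order 2).
h: a_k = 0, 2, 4, 0, -8/3, 64/15, …
ICs: h(0) = 0, h′(0) = 2.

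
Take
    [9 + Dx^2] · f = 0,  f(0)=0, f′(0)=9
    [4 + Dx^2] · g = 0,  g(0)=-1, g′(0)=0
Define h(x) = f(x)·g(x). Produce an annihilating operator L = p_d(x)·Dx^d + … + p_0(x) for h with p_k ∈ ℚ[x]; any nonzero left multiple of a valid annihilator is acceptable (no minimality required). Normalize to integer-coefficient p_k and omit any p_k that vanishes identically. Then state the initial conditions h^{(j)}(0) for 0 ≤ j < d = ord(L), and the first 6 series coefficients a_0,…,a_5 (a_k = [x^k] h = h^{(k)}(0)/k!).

L = 25 + 26·Dx^2 + Dx^4  (order 4).
h: a_k = 0, -9, 0, 63/2, 0, -1563/40, …
ICs: h(0) = 0, h′(0) = -9, h′′(0) = 0, h′′′(0) = 189.

f: a_k = 0, 9, 0, -27/2, 0, 243/40, …
g: a_k = -1, 0, 2, 0, -2/3, 0, …
f·g: L₀ = L_f ⊗_s L_g, ord ≤ 2·2.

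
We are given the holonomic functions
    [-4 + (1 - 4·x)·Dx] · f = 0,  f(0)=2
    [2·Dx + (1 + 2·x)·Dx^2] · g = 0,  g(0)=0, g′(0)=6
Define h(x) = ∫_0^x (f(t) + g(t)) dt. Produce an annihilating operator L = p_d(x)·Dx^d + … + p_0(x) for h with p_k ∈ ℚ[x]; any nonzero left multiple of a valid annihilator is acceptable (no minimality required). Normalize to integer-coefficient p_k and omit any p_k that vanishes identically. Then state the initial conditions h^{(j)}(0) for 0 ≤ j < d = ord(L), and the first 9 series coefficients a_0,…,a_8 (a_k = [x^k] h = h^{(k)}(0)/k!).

f: a_k = 2, 8, 32, 128, 512, 2048, 8192, 32768, 131072, …
g: a_k = 0, 6, -6, 8, -12, 96/5, -32, 384/7, -96, …
f+g: L₀ = lclm(L_f,L_g), ord ≤ 1+2.
h=∫₀ˣh₀: take L = L₀·Dx.
L = (128 + 64·x)·Dx^2 + (44 + 224·x + 128·x^2)·Dx^3 + (-5 + 6·x + 48·x^2 + 32·x^3)·Dx^4  (order 4).
h: a_k = 0, 2, 7, 26/3, 34, 100, 5168/15, 8160/7, 28720/7, …
ICs: h(0) = 0, h′(0) = 2, h′′(0) = 14, h′′′(0) = 52.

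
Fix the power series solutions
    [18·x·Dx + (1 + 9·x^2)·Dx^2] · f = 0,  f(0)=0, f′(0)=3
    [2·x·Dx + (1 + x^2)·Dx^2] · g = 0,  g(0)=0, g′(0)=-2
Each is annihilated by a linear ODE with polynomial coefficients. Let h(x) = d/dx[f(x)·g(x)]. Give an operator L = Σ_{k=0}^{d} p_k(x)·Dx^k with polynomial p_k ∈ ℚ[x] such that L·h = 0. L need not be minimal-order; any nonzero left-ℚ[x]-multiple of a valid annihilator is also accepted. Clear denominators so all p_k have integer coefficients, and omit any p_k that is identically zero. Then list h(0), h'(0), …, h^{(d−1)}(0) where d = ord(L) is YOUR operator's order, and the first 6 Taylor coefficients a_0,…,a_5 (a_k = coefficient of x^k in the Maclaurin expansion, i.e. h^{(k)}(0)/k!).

f: a_k = 0, 3, 0, -9, 0, 243/5, …
g: a_k = 0, -2, 0, 2/3, 0, -2/5, …
L₀ := L_f ⊗_s L_g (sym. prod.), ord ≤ 4.
h=h₀': d/dx-closure on L₀ ⇒ L.
L = (-216·x - 3600·x^3 - 5184·x^5 + 6480·x^7 + 17496·x^9) + (-40 - 1452·x^2 - 6480·x^4 - 4536·x^6 + 22680·x^8 + 26244·x^10)·Dx + (-80·x - 980·x^3 - 2160·x^5 + 2952·x^7 + 12960·x^9 + 8748·x^11)·Dx^2 + (-1 - 20·x^2 - 109·x^4 + 981·x^8 + 1620·x^10 + 729·x^12)·Dx^3  (order 3).
h: a_k = 0, -12, 0, 80, 0, -3132/5, …
ICs: h(0) = 0, h′(0) = -12, h′′(0) = 0.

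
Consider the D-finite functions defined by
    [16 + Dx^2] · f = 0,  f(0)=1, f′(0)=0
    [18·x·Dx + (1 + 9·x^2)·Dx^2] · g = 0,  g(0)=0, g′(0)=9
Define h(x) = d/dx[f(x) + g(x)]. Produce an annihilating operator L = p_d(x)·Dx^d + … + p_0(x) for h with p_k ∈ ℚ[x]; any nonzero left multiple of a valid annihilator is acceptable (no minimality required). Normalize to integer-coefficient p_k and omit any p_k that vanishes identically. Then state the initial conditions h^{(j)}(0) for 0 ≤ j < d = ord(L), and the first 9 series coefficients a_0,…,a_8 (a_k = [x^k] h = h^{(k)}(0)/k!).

L = (-13248·x + 181440·x^3 + 186624·x^5) + (-16 + 6048·x^2 + 66096·x^4 + 93312·x^6)·Dx + (-828·x + 11340·x^3 + 11664·x^5)·Dx^2 + (-1 + 378·x^2 + 4131·x^4 + 5832·x^6)·Dx^3  (order 3).
h: a_k = 9, -16, -81, 128/3, 729, -512/15, -6561, 4096/315, 59049, …
ICs: h(0) = 9, h′(0) = -16, h′′(0) = -162.

f: a_k = 1, 0, -8, 0, 32/3, 0, -256/45, 0, 512/315, …
g: a_k = 0, 9, 0, -27, 0, 729/5, 0, -6561/7, 0, …
h₀=f+g: left-lcm gives L₀, ord ≤ 4.
h=h₀': d/dx-closure on L₀ ⇒ L.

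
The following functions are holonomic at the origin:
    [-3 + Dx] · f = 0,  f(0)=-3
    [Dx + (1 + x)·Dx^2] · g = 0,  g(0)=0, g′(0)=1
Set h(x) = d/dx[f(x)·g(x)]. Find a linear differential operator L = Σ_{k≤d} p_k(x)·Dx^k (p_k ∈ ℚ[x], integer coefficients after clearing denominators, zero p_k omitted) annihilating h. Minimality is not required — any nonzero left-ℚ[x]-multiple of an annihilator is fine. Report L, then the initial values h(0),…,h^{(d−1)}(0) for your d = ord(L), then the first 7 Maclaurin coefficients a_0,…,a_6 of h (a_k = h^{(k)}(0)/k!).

L = (15 + 36·x + 27·x^2) + (-11 - 27·x - 18·x^2)·Dx + (2 + 5·x + 3·x^2)·Dx^2  (order 2).
h: a_k = -3, -15, -30, -36, -249/8, -165/8, -57/5, …
ICs: h(0) = -3, h′(0) = -15.

f: a_k = -3, -9, -27/2, -27/2, -81/8, -243/40, -243/80, …
g: a_k = 0, 1, -1/2, 1/3, -1/4, 1/5, -1/6, …
Product ⇒ symmetric product L₀, ord ≤ 2.
Derive L from L₀ (diff closure).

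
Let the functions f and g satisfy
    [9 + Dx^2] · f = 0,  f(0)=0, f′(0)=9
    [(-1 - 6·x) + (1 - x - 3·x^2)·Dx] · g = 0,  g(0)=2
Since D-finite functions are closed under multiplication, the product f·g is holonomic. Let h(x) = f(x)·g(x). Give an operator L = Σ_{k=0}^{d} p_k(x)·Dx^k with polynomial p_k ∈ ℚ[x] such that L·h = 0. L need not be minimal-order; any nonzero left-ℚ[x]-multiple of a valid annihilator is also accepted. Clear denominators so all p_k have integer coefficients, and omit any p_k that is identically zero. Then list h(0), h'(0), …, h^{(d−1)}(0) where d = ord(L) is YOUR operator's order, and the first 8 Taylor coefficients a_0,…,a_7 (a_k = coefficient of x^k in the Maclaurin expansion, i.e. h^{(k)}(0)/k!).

L = (-3 + 9·x + 27·x^2) + (2 + 12·x)·Dx + (-1 + x + 3·x^2)·Dx^2  (order 2).
h: a_k = 0, 18, 18, 45, 99, 4923/20, 10863/20, 358119/280, …
ICs: h(0) = 0, h′(0) = 18.

f: a_k = 0, 9, 0, -27/2, 0, 243/40, 0, -729/560, …
g: a_k = 2, 2, 8, 14, 38, 80, 194, 434, …
h₀=f·g: eliminate ⇒ L₀, order ≤ 2·1.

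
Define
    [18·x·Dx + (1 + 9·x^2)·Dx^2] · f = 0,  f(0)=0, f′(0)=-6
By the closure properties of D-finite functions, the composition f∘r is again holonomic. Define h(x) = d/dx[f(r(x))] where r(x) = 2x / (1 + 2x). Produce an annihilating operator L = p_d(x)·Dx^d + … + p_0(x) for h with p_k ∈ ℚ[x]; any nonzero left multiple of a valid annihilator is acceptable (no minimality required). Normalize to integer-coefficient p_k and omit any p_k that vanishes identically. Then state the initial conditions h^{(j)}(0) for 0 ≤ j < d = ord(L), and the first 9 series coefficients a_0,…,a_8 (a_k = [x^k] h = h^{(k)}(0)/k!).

f: a_k = 0, -6, 0, 18, 0, -486/5, 0, 4374/7, 0, …
Substitute x→r, Dx→(1/r')Dx; clear ⇒ L₀.
Derive L from L₀ (diff closure).
L = (4 + 80·x) + (1 + 4·x + 40·x^2)·Dx  (order 1).
h: a_k = -12, 48, 288, -3072, 768, 119808, -509952, -2752512, 31408128, …
ICs: h(0) = -12.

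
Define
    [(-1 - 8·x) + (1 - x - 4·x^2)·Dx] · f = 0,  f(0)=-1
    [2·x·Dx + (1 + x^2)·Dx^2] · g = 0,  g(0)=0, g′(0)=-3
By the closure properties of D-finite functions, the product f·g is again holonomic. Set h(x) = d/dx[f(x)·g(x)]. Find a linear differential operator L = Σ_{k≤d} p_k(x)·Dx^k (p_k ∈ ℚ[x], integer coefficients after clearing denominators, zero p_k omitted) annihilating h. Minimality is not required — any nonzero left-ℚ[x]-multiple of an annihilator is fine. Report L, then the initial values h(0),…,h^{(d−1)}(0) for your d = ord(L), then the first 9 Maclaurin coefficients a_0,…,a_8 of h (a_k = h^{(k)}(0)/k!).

f: a_k = -1, -1, -5, -9, -29, -65, -181, -441, -1165, …
g: a_k = 0, -3, 0, 1, 0, -3/5, 0, 3/7, 0, …
f·g: L₀ = L_f ⊗_s L_g, ord ≤ 1·2.
Differentiate: ansatz ord ≤ ord L₀ ⇒ L.
L = (86 + 318·x^2 + 96·x^3 + 576·x^4) + (13 + 106·x + 57·x^2 + 334·x^3 + 96·x^4 + 384·x^5)·Dx + (-4 + 3·x + x^2 + 19·x^3 + 53·x^4 + 16·x^5 + 48·x^6)·Dx^2  (order 2).
h: a_k = 3, 6, 42, 104, 413, 5598/5, 3616, 353632/35, 1048821/35, …
ICs: h(0) = 3, h′(0) = 6.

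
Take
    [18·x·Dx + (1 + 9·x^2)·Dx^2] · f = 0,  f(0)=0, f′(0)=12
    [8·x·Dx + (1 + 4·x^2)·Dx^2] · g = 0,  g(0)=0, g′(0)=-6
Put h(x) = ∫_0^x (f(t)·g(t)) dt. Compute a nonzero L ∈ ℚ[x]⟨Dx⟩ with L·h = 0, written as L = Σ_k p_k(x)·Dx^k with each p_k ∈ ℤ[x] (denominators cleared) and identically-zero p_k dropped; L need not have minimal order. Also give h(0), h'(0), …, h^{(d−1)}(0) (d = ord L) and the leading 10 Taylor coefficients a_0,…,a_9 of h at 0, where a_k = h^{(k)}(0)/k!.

L = (-864·x - 18720·x^3 - 82944·x^5 + 134784·x^7 + 1119744·x^9)·Dx^2 + (-52 - 3036·x^2 - 33696·x^4 - 72576·x^6 + 471744·x^8 + 1679616·x^10)·Dx^3 + (-104·x - 2072·x^3 - 11232·x^5 + 13968·x^7 + 269568·x^9 + 559872·x^11)·Dx^4 + (-1 - 26·x^2 - 205·x^4 + 7380·x^8 + 33696·x^10 + 46656·x^12)·Dx^5  (order 5).
h: a_k = 0, 0, 0, -24, 0, 312/5, 0, -8424/35, 0, 40456/35, …
ICs: h(0) = 0, h′(0) = 0, h′′(0) = 0, h′′′(0) = -144, h′′′′(0) = 0.

f: a_k = 0, 12, 0, -36, 0, 972/5, 0, -8748/7, 0, 8748, …
g: a_k = 0, -6, 0, 8, 0, -96/5, 0, 384/7, 0, -512/3, …
h₀=f·g: eliminate ⇒ L₀, order ≤ 2·2.
h=∫h₀ ⇒ L = L₀·Dx.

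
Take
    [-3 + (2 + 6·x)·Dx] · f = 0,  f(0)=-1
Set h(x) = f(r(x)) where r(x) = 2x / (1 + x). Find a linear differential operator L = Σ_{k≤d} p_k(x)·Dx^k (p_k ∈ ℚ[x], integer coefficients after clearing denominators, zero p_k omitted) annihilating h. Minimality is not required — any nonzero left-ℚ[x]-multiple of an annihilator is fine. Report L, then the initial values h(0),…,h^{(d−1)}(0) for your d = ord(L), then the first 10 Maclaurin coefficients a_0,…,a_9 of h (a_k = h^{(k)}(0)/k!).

f: a_k = -1, -3/2, 9/8, -27/16, 405/128, -1701/256, 15309/1024, -72171/2048, 2814669/32768, -14073345/65536, …
L₀ from L_f via x↦r, Dx↦r'^{-1}Dx.
L = -3 + (1 + 8·x + 7·x^2)·Dx  (order 1).
h: a_k = -1, -3, 15/2, -51/2, 861/8, -4137/8, 42987/16, -234975/16, 10648221/128, -61936809/128, …
ICs: h(0) = -1.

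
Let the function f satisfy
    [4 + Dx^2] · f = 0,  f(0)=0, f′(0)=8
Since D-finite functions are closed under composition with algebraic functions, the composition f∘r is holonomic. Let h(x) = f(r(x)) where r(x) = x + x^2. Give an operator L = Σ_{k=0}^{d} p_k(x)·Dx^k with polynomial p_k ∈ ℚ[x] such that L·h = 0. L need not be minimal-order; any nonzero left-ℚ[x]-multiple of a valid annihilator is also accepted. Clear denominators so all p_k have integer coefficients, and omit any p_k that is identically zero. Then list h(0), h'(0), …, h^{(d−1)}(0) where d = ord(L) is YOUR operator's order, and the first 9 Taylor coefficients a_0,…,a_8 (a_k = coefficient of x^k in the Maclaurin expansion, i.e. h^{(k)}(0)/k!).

L = (4 + 24·x + 48·x^2 + 32·x^3) - 2·Dx + (1 + 2·x)·Dx^2  (order 2).
h: a_k = 0, 8, 8, -16/3, -16, -224/15, 0, 3328/315, 448/45, …
ICs: h(0) = 0, h′(0) = 8.

f: a_k = 0, 8, 0, -16/3, 0, 16/15, 0, -32/315, 0, …
f∘r: x↦r, Dx↦Dx/r' in L_f ⇒ L₀.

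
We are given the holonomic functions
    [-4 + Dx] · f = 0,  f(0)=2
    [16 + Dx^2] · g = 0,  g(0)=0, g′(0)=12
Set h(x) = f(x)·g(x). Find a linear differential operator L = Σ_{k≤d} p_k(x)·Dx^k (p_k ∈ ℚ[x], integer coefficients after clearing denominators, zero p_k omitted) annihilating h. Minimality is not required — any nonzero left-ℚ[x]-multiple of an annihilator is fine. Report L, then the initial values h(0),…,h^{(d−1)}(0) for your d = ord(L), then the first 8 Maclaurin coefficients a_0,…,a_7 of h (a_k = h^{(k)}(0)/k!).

L = 32 - 8·Dx + Dx^2  (order 2).
h: a_k = 0, 24, 96, 128, 0, -1024/5, -4096/15, -16384/105, …
ICs: h(0) = 0, h′(0) = 24.

f: a_k = 2, 8, 16, 64/3, 64/3, 256/15, 512/45, 2048/315, …
g: a_k = 0, 12, 0, -32, 0, 128/5, 0, -1024/105, …
Product ⇒ symmetric product L₀, ord ≤ 2.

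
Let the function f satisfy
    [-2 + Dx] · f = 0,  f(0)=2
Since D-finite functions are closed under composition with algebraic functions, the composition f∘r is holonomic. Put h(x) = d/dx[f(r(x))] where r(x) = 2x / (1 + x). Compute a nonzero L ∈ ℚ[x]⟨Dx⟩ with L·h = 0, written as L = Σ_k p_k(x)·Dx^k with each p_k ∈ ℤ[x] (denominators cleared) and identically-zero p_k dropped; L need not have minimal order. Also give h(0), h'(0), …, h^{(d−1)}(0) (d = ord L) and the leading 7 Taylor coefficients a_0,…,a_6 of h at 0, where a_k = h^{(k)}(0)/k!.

f: a_k = 2, 4, 4, 8/3, 4/3, 8/15, 8/45, …
f∘r: x↦r, Dx↦Dx/r' in L_f ⇒ L₀.
Differentiate: ansatz ord ≤ ord L₀ ⇒ L.
L = (2 - 2·x) + (-1 - 2·x - x^2)·Dx  (order 1).
h: a_k = 8, 16, -8, -32/3, 56/3, -176/15, -136/45, …
ICs: h(0) = 8.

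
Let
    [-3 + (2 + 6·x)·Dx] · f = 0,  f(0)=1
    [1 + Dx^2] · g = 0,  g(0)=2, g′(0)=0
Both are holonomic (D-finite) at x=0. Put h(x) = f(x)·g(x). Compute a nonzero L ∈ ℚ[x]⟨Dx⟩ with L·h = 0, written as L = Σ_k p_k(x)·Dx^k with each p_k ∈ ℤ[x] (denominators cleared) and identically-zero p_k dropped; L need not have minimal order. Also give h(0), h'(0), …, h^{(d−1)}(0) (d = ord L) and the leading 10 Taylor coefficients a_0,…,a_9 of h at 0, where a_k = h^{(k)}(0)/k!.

L = (31 + 24·x + 36·x^2) + (-12 - 36·x)·Dx + (4 + 24·x + 36·x^2)·Dx^2  (order 2).
h: a_k = 2, 3, -13/4, 15/8, -983/192, 1501/128, -618229/23040, 982601/15360, -810807791/5160960, 1358343193/3440640, …
ICs: h(0) = 2, h′(0) = 3.

f: a_k = 1, 3/2, -9/8, 27/16, -405/128, 1701/256, -15309/1024, 72171/2048, -2814669/32768, 14073345/65536, …
g: a_k = 2, 0, -1, 0, 1/12, 0, -1/360, 0, 1/20160, 0, …
L₀ := L_f ⊗_s L_g (sym. prod.), ord ≤ 2.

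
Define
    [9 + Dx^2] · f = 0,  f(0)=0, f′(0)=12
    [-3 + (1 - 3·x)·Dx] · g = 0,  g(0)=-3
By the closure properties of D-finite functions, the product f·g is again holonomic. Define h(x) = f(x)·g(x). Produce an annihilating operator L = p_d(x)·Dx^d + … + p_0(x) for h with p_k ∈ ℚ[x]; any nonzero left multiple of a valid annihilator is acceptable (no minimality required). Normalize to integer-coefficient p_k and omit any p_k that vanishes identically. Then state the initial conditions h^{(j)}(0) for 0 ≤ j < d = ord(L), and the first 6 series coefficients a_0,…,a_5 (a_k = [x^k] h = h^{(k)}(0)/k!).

f: a_k = 0, 12, 0, -18, 0, 81/10, …
g: a_k = -3, -9, -27, -81, -243, -729, …
h₀=f·g: eliminate ⇒ L₀, order ≤ 2·1.
L = (-9 + 27·x) + 6·Dx + (-1 + 3·x)·Dx^2  (order 2).
h: a_k = 0, -36, -108, -270, -810, -24543/10, …
ICs: h(0) = 0, h′(0) = -36.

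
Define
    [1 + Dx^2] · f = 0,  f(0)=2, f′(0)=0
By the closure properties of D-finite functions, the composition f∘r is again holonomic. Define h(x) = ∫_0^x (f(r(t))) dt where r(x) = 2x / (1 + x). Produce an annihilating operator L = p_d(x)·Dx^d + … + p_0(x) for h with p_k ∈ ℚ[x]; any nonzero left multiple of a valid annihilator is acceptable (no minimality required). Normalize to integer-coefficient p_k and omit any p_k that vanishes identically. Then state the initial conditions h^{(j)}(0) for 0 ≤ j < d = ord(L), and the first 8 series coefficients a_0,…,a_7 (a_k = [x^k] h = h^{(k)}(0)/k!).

L = 4·Dx + (2 + 6·x + 6·x^2 + 2·x^3)·Dx^2 + (1 + 4·x + 6·x^2 + 4·x^3 + x^4)·Dx^3  (order 3).
h: a_k = 0, 2, 0, -4/3, 2, -32/15, 16/9, -44/45, …
ICs: h(0) = 0, h′(0) = 2, h′′(0) = 0.

f: a_k = 2, 0, -1, 0, 1/12, 0, -1/360, 0, …
h₀=f(r): pull back L_f along r ⇒ L₀.
h=∫h₀ ⇒ L = L₀·Dx.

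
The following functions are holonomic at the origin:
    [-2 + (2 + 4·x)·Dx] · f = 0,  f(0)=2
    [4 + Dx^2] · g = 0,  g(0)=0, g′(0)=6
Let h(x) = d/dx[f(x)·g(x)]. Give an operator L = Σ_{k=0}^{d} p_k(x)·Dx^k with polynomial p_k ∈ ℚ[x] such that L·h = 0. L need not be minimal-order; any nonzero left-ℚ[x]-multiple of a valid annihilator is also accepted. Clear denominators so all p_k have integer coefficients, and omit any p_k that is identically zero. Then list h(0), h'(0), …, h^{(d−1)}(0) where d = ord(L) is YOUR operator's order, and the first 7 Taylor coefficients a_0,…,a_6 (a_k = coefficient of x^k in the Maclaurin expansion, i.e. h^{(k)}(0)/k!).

L = (53 + 288·x + 544·x^2 + 512·x^3 + 256·x^4) + (-2 - 36·x - 96·x^2 - 64·x^3)·Dx + (7 + 44·x + 108·x^2 + 128·x^3 + 64·x^4)·Dx^2  (order 2).
h: a_k = 12, 24, -42, -8, -19/2, 243/5, -983/12, …
ICs: h(0) = 12, h′(0) = 24.

f: a_k = 2, 2, -1, 1, -5/4, 7/4, -21/8, …
g: a_k = 0, 6, 0, -4, 0, 4/5, 0, …
Sym-product of L_f,L_g gives L₀ (≤ ord 2).
Differentiate: ansatz ord ≤ ord L₀ ⇒ L.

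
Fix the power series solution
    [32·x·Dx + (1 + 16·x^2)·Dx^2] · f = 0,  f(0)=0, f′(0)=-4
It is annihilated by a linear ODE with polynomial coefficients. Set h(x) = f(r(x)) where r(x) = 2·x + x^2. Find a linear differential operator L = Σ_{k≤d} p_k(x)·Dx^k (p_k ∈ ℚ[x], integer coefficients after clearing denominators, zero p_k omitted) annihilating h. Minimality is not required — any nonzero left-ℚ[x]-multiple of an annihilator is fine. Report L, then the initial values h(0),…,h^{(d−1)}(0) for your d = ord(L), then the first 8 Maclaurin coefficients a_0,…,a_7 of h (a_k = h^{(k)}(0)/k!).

f: a_k = 0, -4, 0, 64/3, 0, -1024/5, 0, 16384/7, …
Substitute x→r, Dx→(1/r')Dx; clear ⇒ L₀.
L = (-1 + 128·x + 256·x^2 + 192·x^3 + 48·x^4)·Dx + (1 + x + 64·x^2 + 128·x^3 + 80·x^4 + 16·x^5)·Dx^2  (order 2).
h: a_k = 0, -8, -4, 512/3, 256, -32128/5, -49088/3, 1982464/7, …
ICs: h(0) = 0, h′(0) = -8.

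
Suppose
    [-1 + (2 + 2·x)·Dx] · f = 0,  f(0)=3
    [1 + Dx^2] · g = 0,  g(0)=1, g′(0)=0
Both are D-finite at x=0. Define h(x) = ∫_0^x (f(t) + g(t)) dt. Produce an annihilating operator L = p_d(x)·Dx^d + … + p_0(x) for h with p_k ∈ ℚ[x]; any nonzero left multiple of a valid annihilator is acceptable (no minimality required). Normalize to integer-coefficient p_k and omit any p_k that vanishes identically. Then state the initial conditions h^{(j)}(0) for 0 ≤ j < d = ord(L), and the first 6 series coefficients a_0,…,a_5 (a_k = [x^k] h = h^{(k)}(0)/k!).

f: a_k = 3, 3/2, -3/8, 3/16, -15/128, 21/256, …
g: a_k = 1, 0, -1/2, 0, 1/24, 0, …
Weyl lclm of L_f,L_g ⇒ L₀ (ord ≤ 3).
∫: right-multiply L₀ by Dx.
L = (-7 - 8·x - 4·x^2)·Dx + (6 + 22·x + 24·x^2 + 8·x^3)·Dx^2 + (-7 - 8·x - 4·x^2)·Dx^3 + (6 + 22·x + 24·x^2 + 8·x^3)·Dx^4  (order 4).
h: a_k = 0, 4, 3/4, -7/24, 3/64, -29/1920, …
ICs: h(0) = 0, h′(0) = 4, h′′(0) = 3/2, h′′′(0) = -7/4.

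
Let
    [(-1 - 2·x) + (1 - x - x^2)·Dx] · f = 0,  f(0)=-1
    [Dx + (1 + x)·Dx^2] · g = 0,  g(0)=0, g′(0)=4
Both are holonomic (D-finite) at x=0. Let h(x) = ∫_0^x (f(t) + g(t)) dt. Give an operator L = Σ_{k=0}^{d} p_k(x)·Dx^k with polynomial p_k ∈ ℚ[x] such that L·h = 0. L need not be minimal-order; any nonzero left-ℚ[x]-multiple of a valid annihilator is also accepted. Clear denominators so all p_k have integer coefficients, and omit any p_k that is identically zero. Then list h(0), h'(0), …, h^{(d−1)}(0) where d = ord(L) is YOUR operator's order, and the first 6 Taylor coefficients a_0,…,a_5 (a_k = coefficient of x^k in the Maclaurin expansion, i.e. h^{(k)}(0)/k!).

L = (26 + 70·x + 76·x^2 + 36·x^3 + 12·x^4)·Dx^2 + (16 + 84·x + 160·x^2 + 144·x^3 + 74·x^4 + 20·x^5)·Dx^3 + (-5 - 11·x + x^2 + 23·x^3 + 29·x^4 + 17·x^5 + 4·x^6)·Dx^4  (order 4).
h: a_k = 0, -1, 3/2, -4/3, -5/12, -6/5, …
ICs: h(0) = 0, h′(0) = -1, h′′(0) = 3, h′′′(0) = -8.

f: a_k = -1, -1, -2, -3, -5, -8, …
g: a_k = 0, 4, -2, 4/3, -1, 4/5, …
Weyl lclm of L_f,L_g ⇒ L₀ (ord ≤ 3).
∫: right-multiply L₀ by Dx.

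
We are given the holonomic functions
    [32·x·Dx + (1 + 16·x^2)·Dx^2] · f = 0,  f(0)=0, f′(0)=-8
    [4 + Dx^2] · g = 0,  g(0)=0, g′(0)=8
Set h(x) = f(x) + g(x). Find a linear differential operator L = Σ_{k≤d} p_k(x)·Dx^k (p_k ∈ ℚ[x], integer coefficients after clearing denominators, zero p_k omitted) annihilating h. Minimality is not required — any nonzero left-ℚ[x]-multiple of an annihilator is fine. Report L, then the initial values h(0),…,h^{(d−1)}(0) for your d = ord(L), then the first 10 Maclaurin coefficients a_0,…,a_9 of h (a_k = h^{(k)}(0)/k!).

L = (-6016·x + 102400·x^3 + 32768·x^5)·Dx + (-28 + 1216·x^2 + 27648·x^4 + 16384·x^6)·Dx^2 + (-1504·x + 25600·x^3 + 8192·x^5)·Dx^3 + (-7 + 304·x^2 + 6912·x^4 + 4096·x^6)·Dx^4  (order 4).
h: a_k = 0, 0, 0, 112/3, 0, -6128/15, 0, 1474528/315, 0, -165150704/2835, …
ICs: h(0) = 0, h′(0) = 0, h′′(0) = 0, h′′′(0) = 224.

f: a_k = 0, -8, 0, 128/3, 0, -2048/5, 0, 32768/7, 0, -524288/9, …
g: a_k = 0, 8, 0, -16/3, 0, 16/15, 0, -32/315, 0, 16/2835, …
f+g: L₀ = lclm(L_f,L_g), ord ≤ 2+2.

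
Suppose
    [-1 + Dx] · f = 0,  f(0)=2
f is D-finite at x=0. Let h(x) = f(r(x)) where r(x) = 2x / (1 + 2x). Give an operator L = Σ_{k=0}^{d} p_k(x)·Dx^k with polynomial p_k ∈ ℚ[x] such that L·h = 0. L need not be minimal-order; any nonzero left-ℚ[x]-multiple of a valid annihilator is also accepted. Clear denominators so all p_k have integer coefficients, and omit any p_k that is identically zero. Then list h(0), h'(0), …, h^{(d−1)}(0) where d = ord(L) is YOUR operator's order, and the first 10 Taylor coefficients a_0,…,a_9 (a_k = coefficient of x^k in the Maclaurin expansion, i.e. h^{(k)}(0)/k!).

L = -2 + (1 + 4·x + 4·x^2)·Dx  (order 1).
h: a_k = 2, 4, -4, 8/3, 4/3, -152/15, 1208/45, -17456/315, 31364/315, -452152/2835, …
ICs: h(0) = 2.

f: a_k = 2, 2, 1, 1/3, 1/12, 1/60, 1/360, 1/2520, 1/20160, 1/181440, …
Change of var in L_f (x↦r) gives L₀.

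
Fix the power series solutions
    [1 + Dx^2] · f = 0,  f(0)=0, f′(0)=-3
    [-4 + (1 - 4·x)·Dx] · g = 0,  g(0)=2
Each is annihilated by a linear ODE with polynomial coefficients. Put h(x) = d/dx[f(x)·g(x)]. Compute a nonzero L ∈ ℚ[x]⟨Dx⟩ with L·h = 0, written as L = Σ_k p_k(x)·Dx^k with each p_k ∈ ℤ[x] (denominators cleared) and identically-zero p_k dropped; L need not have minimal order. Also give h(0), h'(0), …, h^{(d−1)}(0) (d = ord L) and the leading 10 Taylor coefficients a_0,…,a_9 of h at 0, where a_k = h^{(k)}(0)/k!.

L = (-31 - 8·x + 16·x^2) + (-8 + 32·x)·Dx + (1 - 8·x + 16·x^2)·Dx^2  (order 2).
h: a_k = -6, -48, -285, -1520, -30401/4, -182406/5, -20429471/120, -81717884/105, -23534750593/6720, -23534750593/1512, …
ICs: h(0) = -6, h′(0) = -48.

f: a_k = 0, -3, 0, 1/2, 0, -1/40, 0, 1/1680, 0, -1/120960, …
g: a_k = 2, 8, 32, 128, 512, 2048, 8192, 32768, 131072, 524288, …
L₀ := L_f ⊗_s L_g (sym. prod.), ord ≤ 2.
h₀' ⇒ L via d/dx closure of L₀.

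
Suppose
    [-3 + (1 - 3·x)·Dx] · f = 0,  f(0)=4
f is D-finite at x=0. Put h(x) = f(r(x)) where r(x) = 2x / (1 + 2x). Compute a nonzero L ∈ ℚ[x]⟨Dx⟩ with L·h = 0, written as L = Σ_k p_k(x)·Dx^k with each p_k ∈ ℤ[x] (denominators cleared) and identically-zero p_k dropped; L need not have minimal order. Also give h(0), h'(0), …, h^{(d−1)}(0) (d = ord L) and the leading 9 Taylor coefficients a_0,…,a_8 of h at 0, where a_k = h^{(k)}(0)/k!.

L = 6 + (-1 + 2·x + 8·x^2)·Dx  (order 1).
h: a_k = 4, 24, 96, 384, 1536, 6144, 24576, 98304, 393216, …
ICs: h(0) = 4.

f: a_k = 4, 12, 36, 108, 324, 972, 2916, 8748, 26244, …
Substitute x→r, Dx→(1/r')Dx; clear ⇒ L₀.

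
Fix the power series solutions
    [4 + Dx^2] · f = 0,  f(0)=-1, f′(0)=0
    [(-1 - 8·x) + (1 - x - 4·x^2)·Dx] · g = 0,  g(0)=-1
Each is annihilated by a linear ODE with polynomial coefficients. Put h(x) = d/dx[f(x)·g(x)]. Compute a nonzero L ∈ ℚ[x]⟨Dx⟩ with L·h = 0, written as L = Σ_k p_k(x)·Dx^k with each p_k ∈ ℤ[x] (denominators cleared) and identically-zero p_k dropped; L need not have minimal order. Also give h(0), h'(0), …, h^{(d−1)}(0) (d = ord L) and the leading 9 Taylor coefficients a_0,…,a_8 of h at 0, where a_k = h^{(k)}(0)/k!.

L = (18 - 8·x - 28·x^2 + 32·x^3 + 64·x^4) + (4 + 34·x + 24·x^2 + 64·x^3)·Dx + (-1 + x^2 + 8·x^3 + 16·x^4)·Dx^2  (order 2).
h: a_k = 1, 6, 21, 236/3, 715/3, 11362/15, 99827/45, 690392/105, 131641/7, …
ICs: h(0) = 1, h′(0) = 6.

f: a_k = -1, 0, 2, 0, -2/3, 0, 4/45, 0, -2/315, …
g: a_k = -1, -1, -5, -9, -29, -65, -181, -441, -1165, …
h₀=f·g: eliminate ⇒ L₀, order ≤ 2·1.
Differentiate: ansatz ord ≤ ord L₀ ⇒ L.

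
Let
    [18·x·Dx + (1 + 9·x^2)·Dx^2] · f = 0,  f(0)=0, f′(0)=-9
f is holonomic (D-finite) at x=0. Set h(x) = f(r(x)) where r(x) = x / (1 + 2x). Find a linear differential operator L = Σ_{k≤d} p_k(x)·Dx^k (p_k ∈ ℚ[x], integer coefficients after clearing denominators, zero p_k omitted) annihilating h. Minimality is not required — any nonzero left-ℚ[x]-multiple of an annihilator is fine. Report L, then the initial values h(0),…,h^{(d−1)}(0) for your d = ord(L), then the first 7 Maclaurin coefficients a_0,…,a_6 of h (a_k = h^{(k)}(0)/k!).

L = (4 + 26·x)·Dx + (1 + 4·x + 13·x^2)·Dx^2  (order 2).
h: a_k = 0, -9, 18, -9, -90, 1791/5, -414, …
ICs: h(0) = 0, h′(0) = -9.

f: a_k = 0, -9, 0, 27, 0, -729/5, 0, …
h₀=f(r): pull back L_f along r ⇒ L₀.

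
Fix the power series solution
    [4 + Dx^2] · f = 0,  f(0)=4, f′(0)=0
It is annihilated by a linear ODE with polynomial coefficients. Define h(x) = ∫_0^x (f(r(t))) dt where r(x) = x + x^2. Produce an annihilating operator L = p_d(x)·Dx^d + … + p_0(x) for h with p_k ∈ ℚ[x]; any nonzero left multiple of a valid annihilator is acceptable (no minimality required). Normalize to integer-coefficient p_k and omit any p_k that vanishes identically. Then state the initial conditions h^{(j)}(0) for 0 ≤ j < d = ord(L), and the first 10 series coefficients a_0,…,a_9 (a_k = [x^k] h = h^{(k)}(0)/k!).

f: a_k = 4, 0, -8, 0, 8/3, 0, -16/45, 0, 8/315, 0, …
L₀ from L_f via x↦r, Dx↦r'^{-1}Dx.
h=∫₀ˣh₀: take L = L₀·Dx.
L = (4 + 24·x + 48·x^2 + 32·x^3)·Dx - 2·Dx^2 + (1 + 2·x)·Dx^3  (order 3).
h: a_k = 0, 4, 0, -8/3, -4, -16/15, 16/9, 704/315, 16/15, -832/2835, …
ICs: h(0) = 0, h′(0) = 4, h′′(0) = 0.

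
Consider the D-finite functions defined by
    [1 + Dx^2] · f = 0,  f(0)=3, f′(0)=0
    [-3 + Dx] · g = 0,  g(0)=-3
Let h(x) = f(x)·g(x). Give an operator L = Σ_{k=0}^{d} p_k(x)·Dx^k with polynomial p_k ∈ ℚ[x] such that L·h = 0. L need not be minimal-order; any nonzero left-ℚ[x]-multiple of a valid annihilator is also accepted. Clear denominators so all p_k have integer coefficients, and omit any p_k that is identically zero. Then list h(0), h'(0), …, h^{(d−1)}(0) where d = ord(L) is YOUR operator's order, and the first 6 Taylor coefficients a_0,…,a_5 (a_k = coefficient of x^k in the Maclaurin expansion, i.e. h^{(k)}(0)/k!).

L = 10 - 6·Dx + Dx^2  (order 2).
h: a_k = -9, -27, -36, -27, -21/2, 9/10, …
ICs: h(0) = -9, h′(0) = -27.

f: a_k = 3, 0, -3/2, 0, 1/8, 0, …
g: a_k = -3, -9, -27/2, -27/2, -81/8, -243/40, …
Sym-product of L_f,L_g gives L₀ (≤ ord 2).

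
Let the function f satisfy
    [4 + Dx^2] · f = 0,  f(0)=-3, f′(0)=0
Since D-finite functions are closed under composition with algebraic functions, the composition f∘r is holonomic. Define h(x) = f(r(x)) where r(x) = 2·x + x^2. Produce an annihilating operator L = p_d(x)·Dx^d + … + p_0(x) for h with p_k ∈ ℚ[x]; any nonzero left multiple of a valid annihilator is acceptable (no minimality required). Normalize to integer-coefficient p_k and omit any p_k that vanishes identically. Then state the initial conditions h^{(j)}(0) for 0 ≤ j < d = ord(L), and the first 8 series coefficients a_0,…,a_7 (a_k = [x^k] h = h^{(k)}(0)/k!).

f: a_k = -3, 0, 6, 0, -2, 0, 4/15, 0, …
h₀=f(r): pull back L_f along r ⇒ L₀.
L = (16 + 48·x + 48·x^2 + 16·x^3) - Dx + (1 + x)·Dx^2  (order 2).
h: a_k = -3, 0, 24, 24, -26, -64, -464/15, 176/5, …
ICs: h(0) = -3, h′(0) = 0.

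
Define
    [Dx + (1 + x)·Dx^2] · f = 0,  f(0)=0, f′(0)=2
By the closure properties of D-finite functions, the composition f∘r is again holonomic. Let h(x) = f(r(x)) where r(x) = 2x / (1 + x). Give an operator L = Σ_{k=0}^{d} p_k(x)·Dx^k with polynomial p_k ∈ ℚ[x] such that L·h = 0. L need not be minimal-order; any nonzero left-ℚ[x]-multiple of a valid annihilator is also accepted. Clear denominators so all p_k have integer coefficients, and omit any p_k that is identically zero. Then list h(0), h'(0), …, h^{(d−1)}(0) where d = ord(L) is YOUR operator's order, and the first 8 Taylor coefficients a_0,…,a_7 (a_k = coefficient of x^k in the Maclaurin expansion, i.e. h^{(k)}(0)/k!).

L = (4 + 6·x)·Dx + (1 + 4·x + 3·x^2)·Dx^2  (order 2).
h: a_k = 0, 4, -8, 52/3, -40, 484/5, -728/3, 4372/7, …
ICs: h(0) = 0, h′(0) = 4.

f: a_k = 0, 2, -1, 2/3, -1/2, 2/5, -1/3, 2/7, …
Substitute x→r, Dx→(1/r')Dx; clear ⇒ L₀.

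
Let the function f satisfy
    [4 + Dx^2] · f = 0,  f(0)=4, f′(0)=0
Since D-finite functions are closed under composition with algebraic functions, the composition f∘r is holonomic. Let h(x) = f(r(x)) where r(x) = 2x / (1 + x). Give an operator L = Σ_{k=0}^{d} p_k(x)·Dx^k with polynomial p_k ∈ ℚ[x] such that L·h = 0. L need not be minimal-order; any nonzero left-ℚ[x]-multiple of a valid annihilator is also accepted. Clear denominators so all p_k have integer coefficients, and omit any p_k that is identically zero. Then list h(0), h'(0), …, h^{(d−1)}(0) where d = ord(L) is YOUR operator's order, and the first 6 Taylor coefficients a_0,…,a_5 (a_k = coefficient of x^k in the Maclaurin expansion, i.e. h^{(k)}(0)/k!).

L = 16 + (2 + 6·x + 6·x^2 + 2·x^3)·Dx + (1 + 4·x + 6·x^2 + 4·x^3 + x^4)·Dx^2  (order 2).
h: a_k = 4, 0, -32, 64, -160/3, -128/3, …
ICs: h(0) = 4, h′(0) = 0.

f: a_k = 4, 0, -8, 0, 8/3, 0, …
Substitute x→r, Dx→(1/r')Dx; clear ⇒ L₀.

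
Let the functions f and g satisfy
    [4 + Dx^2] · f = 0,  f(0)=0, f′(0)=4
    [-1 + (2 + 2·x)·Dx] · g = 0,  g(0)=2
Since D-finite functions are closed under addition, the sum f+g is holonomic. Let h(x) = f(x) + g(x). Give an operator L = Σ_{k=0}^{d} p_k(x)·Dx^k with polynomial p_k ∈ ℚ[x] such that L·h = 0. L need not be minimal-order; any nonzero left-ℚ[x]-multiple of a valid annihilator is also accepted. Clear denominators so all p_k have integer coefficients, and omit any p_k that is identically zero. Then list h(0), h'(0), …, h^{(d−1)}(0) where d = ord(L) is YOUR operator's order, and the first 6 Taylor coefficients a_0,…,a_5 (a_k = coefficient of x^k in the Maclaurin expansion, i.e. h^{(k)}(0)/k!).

f: a_k = 0, 4, 0, -8/3, 0, 8/15, …
g: a_k = 2, 1, -1/4, 1/8, -5/64, 7/128, …
f+g: L₀ = lclm(L_f,L_g), ord ≤ 2+1.
L = (-76 - 128·x - 64·x^2) + (120 + 376·x + 384·x^2 + 128·x^3)·Dx + (-19 - 32·x - 16·x^2)·Dx^2 + (30 + 94·x + 96·x^2 + 32·x^3)·Dx^3  (order 3).
h: a_k = 2, 5, -1/4, -61/24, -5/64, 1129/1920, …
ICs: h(0) = 2, h′(0) = 5, h′′(0) = -1/2.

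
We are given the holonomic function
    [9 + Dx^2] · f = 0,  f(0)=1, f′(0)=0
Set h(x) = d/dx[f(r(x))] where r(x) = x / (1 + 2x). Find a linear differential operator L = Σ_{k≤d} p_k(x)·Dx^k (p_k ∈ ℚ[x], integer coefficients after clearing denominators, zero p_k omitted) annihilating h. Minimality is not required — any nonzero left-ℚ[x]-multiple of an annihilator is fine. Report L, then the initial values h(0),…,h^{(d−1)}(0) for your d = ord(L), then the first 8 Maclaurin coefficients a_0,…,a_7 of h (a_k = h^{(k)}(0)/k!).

L = (33 + 96·x + 96·x^2) + (12 + 72·x + 144·x^2 + 96·x^3)·Dx + (1 + 8·x + 24·x^2 + 32·x^3 + 16·x^4)·Dx^2  (order 2).
h: a_k = 0, -9, 54, -405/2, 585, -54243/40, 47061/20, -188955/112, …
ICs: h(0) = 0, h′(0) = -9.

f: a_k = 1, 0, -9/2, 0, 27/8, 0, -81/80, 0, …
Substitute x→r, Dx→(1/r')Dx; clear ⇒ L₀.
h₀' ⇒ L via d/dx closure of L₀.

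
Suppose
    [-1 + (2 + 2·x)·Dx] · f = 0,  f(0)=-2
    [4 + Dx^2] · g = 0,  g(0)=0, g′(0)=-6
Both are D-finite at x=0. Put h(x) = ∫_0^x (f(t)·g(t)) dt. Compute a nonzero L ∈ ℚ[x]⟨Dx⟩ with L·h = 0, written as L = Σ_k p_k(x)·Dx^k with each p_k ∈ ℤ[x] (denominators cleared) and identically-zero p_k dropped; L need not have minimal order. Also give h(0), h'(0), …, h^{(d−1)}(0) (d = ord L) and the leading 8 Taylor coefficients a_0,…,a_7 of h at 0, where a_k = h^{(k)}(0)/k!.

f: a_k = -2, -1, 1/4, -1/8, 5/64, -7/128, 21/512, -33/1024, …
g: a_k = 0, -6, 0, 4, 0, -4/5, 0, 8/105, …
f·g: L₀ = L_f ⊗_s L_g, ord ≤ 1·2.
h=∫₀ˣh₀: take L = L₀·Dx.
L = (19 + 32·x + 16·x^2)·Dx + (-4 - 4·x)·Dx^2 + (4 + 8·x + 4·x^2)·Dx^3  (order 3).
h: a_k = 0, 0, 6, 2, -19/8, -13/20, 341/960, 201/2240, …
ICs: h(0) = 0, h′(0) = 0, h′′(0) = 12.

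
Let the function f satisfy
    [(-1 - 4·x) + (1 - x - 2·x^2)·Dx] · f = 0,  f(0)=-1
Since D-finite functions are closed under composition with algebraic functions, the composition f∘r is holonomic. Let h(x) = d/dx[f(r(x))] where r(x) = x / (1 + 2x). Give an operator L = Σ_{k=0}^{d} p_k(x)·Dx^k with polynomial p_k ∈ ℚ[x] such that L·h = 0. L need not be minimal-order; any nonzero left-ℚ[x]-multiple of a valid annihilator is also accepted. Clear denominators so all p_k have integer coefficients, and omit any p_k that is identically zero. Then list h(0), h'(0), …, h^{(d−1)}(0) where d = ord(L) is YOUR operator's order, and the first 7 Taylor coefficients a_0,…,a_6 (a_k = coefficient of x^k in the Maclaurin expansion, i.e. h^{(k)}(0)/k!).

L = 2 + (-1 - 11·x - 36·x^2 - 36·x^3)·Dx  (order 1).
h: a_k = -1, -2, 9, -36, 135, -486, 1701, …
ICs: h(0) = -1.

f: a_k = -1, -1, -3, -5, -11, -21, -43, …
Substitute x→r, Dx→(1/r')Dx; clear ⇒ L₀.
Differentiate: ansatz ord ≤ ord L₀ ⇒ L.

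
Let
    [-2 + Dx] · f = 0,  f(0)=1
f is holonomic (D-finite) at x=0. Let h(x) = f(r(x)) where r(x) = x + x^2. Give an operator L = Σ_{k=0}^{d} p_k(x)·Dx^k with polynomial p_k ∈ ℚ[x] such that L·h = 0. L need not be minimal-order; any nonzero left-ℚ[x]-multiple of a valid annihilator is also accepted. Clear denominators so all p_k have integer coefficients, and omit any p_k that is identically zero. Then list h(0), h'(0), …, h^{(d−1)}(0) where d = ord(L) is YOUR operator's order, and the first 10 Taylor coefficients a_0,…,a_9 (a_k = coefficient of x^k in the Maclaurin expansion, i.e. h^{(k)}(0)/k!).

f: a_k = 1, 2, 2, 4/3, 2/3, 4/15, 4/45, 8/315, 2/315, 4/2835, …
f∘r: x↦r, Dx↦Dx/r' in L_f ⇒ L₀.
L = (-2 - 4·x) + Dx  (order 1).
h: a_k = 1, 2, 4, 16/3, 20/3, 104/15, 304/45, 1856/315, 1528/315, 2096/567, …
ICs: h(0) = 1.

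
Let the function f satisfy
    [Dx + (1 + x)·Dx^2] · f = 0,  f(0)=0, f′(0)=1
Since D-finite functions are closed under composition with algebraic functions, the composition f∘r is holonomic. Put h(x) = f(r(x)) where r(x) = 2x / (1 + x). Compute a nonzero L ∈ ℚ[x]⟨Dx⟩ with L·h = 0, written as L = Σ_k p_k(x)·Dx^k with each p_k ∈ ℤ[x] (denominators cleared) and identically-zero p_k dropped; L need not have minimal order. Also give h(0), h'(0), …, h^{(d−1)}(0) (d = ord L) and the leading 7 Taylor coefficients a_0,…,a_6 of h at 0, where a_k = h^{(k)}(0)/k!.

f: a_k = 0, 1, -1/2, 1/3, -1/4, 1/5, -1/6, …
h₀=f(r): pull back L_f along r ⇒ L₀.
L = (4 + 6·x)·Dx + (1 + 4·x + 3·x^2)·Dx^2  (order 2).
h: a_k = 0, 2, -4, 26/3, -20, 242/5, -364/3, …
ICs: h(0) = 0, h′(0) = 2.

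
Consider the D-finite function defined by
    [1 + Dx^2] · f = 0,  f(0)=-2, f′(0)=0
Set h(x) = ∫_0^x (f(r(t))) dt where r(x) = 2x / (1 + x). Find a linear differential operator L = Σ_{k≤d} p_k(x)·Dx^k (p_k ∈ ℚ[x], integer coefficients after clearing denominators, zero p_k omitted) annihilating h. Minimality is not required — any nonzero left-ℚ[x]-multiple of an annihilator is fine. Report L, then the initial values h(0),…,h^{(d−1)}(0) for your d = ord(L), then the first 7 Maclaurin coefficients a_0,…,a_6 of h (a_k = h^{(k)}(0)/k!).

L = 4·Dx + (2 + 6·x + 6·x^2 + 2·x^3)·Dx^2 + (1 + 4·x + 6·x^2 + 4·x^3 + x^4)·Dx^3  (order 3).
h: a_k = 0, -2, 0, 4/3, -2, 32/15, -16/9, …
ICs: h(0) = 0, h′(0) = -2, h′′(0) = 0.

f: a_k = -2, 0, 1, 0, -1/12, 0, 1/360, …
Change of var in L_f (x↦r) gives L₀.
Integrate: L := L₀·Dx.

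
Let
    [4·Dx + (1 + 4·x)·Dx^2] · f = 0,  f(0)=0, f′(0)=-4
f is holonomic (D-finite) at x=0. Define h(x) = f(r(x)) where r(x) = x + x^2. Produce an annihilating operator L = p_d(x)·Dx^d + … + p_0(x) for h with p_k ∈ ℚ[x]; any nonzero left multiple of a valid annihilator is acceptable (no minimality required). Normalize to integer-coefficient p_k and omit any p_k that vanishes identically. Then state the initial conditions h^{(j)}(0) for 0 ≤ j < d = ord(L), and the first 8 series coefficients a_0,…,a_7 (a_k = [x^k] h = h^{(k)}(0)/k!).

f: a_k = 0, -4, 8, -64/3, 64, -1024/5, 2048/3, -16384/7, …
L₀ from L_f via x↦r, Dx↦r'^{-1}Dx.
L = 2·Dx + (1 + 2·x)·Dx^2  (order 2).
h: a_k = 0, -4, 4, -16/3, 8, -64/5, 64/3, -256/7, …
ICs: h(0) = 0, h′(0) = -4.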